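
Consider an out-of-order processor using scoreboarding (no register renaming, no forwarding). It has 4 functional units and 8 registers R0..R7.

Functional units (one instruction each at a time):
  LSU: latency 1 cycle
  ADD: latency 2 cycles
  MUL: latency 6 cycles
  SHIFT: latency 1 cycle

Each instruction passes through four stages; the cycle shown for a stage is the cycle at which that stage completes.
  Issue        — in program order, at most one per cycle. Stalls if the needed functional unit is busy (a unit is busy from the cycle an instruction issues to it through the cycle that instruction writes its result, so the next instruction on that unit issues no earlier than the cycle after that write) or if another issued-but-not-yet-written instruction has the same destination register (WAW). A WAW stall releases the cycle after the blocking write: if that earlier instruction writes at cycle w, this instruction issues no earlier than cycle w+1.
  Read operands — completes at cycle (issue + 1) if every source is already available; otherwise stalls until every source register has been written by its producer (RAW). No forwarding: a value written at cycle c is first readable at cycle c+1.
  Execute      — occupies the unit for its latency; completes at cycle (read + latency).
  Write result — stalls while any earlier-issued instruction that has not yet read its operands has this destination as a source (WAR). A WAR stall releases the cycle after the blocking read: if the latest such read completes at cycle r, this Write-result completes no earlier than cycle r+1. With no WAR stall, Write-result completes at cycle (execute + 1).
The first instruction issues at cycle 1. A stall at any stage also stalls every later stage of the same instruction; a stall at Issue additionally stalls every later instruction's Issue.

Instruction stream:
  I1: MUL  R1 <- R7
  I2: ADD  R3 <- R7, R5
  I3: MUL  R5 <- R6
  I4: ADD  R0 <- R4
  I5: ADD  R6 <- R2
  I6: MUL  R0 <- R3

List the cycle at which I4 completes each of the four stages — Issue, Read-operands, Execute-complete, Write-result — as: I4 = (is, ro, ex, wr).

1) issue 1, read 2, done 8, write 9
2) issue 2, read 3, done 5, write 6
3) issue 10, read 11, done 17, write 18  <struct: MUL busy until I1 writes@9>
4) issue 11, read 12, done 14, write 15
5) issue 16, read 17, done 19, write 20  <struct: ADD busy until I4 writes@15>
6) issue 19, read 20, done 26, write 27  <struct: MUL busy until I3 writes@18>

I4 = (11, 12, 14, 15)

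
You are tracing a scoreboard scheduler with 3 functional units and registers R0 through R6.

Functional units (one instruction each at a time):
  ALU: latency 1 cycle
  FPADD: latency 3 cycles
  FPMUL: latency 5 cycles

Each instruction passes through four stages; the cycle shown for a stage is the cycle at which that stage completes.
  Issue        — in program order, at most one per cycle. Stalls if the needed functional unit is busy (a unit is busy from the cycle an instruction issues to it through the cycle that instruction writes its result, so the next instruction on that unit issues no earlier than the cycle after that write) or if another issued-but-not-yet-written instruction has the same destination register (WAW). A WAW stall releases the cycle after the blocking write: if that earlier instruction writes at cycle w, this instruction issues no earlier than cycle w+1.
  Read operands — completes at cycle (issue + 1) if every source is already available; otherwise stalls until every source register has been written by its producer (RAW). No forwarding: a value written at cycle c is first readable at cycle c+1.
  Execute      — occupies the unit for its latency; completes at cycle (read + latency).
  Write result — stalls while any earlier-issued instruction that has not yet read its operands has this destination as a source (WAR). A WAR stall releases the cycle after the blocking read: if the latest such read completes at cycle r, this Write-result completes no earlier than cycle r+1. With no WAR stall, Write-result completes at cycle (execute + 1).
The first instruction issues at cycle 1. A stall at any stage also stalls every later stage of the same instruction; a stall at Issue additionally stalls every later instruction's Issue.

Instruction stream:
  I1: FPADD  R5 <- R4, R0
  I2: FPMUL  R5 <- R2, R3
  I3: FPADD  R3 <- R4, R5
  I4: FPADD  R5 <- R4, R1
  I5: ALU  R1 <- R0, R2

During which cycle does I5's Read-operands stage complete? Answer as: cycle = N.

cycle = 22

  I1 | 1 | 2 | 5 | 6
  I2 | 7 | 8 | 13 | 14   WAW R5: wait I1 write@6
  I3 | 8 | 15 | 18 | 19   RAW R5: wait I2 write@14
  I4 | 20 | 21 | 24 | 25   struct: FPADD busy until I3 writes@19
  I5 | 21 | 22 | 23 | 24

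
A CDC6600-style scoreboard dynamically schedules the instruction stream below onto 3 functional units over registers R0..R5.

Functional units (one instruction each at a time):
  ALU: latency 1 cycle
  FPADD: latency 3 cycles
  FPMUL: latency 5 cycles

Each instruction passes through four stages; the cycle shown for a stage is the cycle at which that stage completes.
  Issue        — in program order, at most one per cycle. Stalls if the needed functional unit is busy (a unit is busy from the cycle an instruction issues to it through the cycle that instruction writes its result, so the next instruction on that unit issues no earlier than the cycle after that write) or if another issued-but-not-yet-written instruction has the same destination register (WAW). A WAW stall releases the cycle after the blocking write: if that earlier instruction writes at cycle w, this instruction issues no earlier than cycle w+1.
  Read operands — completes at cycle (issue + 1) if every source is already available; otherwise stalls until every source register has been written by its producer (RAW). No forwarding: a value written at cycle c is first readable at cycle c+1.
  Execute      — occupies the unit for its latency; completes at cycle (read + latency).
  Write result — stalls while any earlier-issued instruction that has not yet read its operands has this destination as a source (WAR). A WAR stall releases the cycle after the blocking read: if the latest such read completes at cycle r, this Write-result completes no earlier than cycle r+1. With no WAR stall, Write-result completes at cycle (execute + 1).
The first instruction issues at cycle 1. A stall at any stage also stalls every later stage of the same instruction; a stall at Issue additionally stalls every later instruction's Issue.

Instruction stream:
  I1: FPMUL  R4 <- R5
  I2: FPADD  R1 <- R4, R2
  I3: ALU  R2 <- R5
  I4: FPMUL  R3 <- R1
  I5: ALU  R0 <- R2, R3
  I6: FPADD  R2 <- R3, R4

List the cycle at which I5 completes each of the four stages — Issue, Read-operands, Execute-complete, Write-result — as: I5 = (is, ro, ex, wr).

t=1  issue I1 (FPMUL)
t=2  I1 read-ops · issue I2 (FPADD)
t=3  issue I3 (ALU)
t=4  I3 read-ops
t=5  I3 finished on ALU
t=7  I1 finished on FPMUL
t=8  I1→R4
t=9  I2 read-ops · issue I4 (FPMUL)
t=10  I3→R2
t=11  issue I5 (ALU)
t=12  I2 finished on FPADD
t=13  I2→R1
t=14  I4 read-ops · issue I6 (FPADD)
t=19  I4 finished on FPMUL
t=20  I4→R3
t=21  I5 read-ops · I6 read-ops
t=22  I5 finished on ALU
t=23  I5→R0
t=24  I6 finished on FPADD
t=25  I6→R2

I5 = (11, 21, 22, 23)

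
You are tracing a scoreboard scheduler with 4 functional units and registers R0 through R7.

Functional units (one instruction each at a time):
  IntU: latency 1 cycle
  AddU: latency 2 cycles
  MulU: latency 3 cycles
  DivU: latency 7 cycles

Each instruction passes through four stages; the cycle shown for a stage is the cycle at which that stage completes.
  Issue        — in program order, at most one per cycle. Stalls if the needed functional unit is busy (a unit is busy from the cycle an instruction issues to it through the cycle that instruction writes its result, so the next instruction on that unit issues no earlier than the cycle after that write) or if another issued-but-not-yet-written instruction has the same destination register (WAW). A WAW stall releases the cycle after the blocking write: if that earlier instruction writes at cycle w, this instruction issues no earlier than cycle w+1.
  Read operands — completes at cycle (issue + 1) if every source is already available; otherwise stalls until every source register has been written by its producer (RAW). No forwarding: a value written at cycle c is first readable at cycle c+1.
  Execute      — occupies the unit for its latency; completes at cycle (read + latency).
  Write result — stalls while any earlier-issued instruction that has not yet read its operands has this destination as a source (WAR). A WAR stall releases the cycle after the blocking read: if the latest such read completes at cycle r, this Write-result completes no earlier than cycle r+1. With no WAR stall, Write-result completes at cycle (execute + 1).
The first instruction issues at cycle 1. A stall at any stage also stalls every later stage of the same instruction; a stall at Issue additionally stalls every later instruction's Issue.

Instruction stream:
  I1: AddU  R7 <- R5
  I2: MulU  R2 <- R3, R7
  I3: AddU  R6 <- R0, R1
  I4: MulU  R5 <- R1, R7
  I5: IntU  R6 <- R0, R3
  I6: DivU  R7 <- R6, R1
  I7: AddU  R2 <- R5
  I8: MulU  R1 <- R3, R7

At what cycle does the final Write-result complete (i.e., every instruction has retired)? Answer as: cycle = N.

cycle 1: I1 dispatched to AddU
cycle 2: I1 operands ready; I2 dispatched to MulU
cycle 4: I1 complete
cycle 5: R7←I1
cycle 6: I2 operands ready; I3 dispatched to AddU
cycle 7: I3 operands ready
cycle 9: I2 complete; I3 complete
cycle 10: R2←I2; R6←I3
cycle 11: I4 dispatched to MulU
cycle 12: I4 operands ready; I5 dispatched to IntU
cycle 13: I5 operands ready; I6 dispatched to DivU
cycle 14: I5 complete; I7 dispatched to AddU
cycle 15: I4 complete; R6←I5
cycle 16: R5←I4; I6 operands ready
cycle 17: I7 operands ready; I8 dispatched to MulU
cycle 19: I7 complete
cycle 20: R2←I7
cycle 23: I6 complete
cycle 24: R7←I6
cycle 25: I8 operands ready
cycle 28: I8 complete
cycle 29: R1←I8

cycle = 29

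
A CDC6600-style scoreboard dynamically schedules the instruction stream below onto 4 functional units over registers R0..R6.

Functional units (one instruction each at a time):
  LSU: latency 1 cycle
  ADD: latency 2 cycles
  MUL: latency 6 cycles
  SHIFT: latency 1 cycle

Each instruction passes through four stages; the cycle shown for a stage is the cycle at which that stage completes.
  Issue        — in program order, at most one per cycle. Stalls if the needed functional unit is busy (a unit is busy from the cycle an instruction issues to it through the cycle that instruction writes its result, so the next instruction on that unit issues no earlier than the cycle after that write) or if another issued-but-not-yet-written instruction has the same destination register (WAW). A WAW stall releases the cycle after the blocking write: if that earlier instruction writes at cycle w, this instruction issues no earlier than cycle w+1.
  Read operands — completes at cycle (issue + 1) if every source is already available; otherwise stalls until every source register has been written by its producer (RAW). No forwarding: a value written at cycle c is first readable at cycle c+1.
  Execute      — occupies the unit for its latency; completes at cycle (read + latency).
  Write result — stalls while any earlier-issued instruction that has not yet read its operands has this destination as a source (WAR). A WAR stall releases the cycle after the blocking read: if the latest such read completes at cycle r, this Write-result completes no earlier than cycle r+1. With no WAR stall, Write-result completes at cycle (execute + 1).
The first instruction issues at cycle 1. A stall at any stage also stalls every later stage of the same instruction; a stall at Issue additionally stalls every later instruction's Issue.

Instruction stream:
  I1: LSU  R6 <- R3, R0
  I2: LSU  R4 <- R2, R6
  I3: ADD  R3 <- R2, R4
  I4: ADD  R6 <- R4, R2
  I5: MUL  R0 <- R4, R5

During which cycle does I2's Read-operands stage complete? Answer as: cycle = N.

c1: I1 issues→LSU
c2: I1 reads
c3: I1 exec-done
c4: I1 writes R6
c5: I2 issues→LSU
c6: I2 reads, I3 issues→ADD
c7: I2 exec-done
c8: I2 writes R4
c9: I3 reads
c11: I3 exec-done
c12: I3 writes R3
c13: I4 issues→ADD
c14: I4 reads, I5 issues→MUL
c15: I5 reads
c16: I4 exec-done
c17: I4 writes R6
c21: I5 exec-done
c22: I5 writes R0

cycle = 6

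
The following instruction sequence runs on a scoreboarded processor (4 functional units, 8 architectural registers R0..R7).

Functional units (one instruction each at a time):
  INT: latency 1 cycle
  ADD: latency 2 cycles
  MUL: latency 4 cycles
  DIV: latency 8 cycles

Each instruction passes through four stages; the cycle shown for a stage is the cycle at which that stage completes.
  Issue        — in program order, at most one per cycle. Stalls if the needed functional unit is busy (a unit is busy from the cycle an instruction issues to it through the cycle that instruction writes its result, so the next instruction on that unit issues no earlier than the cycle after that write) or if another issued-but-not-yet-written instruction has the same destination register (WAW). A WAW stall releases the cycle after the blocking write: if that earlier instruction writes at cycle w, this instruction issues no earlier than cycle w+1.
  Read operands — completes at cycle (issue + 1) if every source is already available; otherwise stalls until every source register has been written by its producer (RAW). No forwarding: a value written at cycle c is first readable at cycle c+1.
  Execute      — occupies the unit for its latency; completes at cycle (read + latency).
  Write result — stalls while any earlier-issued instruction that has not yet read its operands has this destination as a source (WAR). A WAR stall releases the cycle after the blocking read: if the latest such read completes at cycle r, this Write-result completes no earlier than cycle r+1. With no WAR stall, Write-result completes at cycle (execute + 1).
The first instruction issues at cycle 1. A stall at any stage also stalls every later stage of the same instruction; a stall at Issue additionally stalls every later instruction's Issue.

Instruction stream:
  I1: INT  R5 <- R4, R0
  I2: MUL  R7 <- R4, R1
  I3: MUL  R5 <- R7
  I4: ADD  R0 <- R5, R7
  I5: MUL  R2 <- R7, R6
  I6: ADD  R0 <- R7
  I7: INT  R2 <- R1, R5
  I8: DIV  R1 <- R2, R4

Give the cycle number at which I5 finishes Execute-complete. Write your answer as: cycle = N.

cycle = 21

t=1  issue I1 (INT)
t=2  I1 read-ops · issue I2 (MUL)
t=3  I1 finished on INT · I2 read-ops
t=4  I1→R5
t=7  I2 finished on MUL
t=8  I2→R7
t=9  issue I3 (MUL)
t=10  I3 read-ops · issue I4 (ADD)
t=14  I3 finished on MUL
t=15  I3→R5
t=16  I4 read-ops · issue I5 (MUL)
t=17  I5 read-ops
t=18  I4 finished on ADD
t=19  I4→R0
t=20  issue I6 (ADD)
t=21  I5 finished on MUL · I6 read-ops
t=22  I5→R2
t=23  I6 finished on ADD · issue I7 (INT)
t=24  I6→R0 · I7 read-ops · issue I8 (DIV)
t=25  I7 finished on INT
t=26  I7→R2
t=27  I8 read-ops
t=35  I8 finished on DIV
t=36  I8→R1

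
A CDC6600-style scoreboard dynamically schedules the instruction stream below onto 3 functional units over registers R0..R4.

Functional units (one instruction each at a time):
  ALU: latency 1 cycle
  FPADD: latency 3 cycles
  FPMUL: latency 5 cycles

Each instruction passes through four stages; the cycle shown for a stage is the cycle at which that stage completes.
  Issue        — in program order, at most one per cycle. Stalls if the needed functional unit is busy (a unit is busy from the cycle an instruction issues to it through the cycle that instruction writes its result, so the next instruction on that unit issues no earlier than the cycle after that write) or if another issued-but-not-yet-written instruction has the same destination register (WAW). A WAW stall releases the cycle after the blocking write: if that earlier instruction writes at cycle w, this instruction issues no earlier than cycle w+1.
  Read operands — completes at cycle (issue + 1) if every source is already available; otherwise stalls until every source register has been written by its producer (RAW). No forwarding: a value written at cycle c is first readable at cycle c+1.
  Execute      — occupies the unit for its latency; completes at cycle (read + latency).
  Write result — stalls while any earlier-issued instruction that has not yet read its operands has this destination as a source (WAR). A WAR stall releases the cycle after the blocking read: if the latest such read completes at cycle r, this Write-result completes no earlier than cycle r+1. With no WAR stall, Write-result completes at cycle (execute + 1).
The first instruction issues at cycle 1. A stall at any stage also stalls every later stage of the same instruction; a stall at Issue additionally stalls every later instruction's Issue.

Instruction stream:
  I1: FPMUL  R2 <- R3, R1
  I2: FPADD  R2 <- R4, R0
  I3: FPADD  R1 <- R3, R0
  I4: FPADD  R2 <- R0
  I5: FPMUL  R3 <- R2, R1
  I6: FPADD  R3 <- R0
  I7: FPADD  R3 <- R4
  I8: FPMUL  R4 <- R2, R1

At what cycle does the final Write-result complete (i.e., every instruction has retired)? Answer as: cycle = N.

c1: issue I1 (FPMUL)
c2: I1 read-ops
c7: I1 finished on FPMUL
c8: I1→R2
c9: issue I2 (FPADD)
c10: I2 read-ops
c13: I2 finished on FPADD
c14: I2→R2
c15: issue I3 (FPADD)
c16: I3 read-ops
c19: I3 finished on FPADD
c20: I3→R1
c21: issue I4 (FPADD)
c22: I4 read-ops | issue I5 (FPMUL)
c25: I4 finished on FPADD
c26: I4→R2
c27: I5 read-ops
c32: I5 finished on FPMUL
c33: I5→R3
c34: issue I6 (FPADD)
c35: I6 read-ops
c38: I6 finished on FPADD
c39: I6→R3
c40: issue I7 (FPADD)
c41: I7 read-ops | issue I8 (FPMUL)
c42: I8 read-ops
c44: I7 finished on FPADD
c45: I7→R3
c47: I8 finished on FPMUL
c48: I8→R4

cycle = 48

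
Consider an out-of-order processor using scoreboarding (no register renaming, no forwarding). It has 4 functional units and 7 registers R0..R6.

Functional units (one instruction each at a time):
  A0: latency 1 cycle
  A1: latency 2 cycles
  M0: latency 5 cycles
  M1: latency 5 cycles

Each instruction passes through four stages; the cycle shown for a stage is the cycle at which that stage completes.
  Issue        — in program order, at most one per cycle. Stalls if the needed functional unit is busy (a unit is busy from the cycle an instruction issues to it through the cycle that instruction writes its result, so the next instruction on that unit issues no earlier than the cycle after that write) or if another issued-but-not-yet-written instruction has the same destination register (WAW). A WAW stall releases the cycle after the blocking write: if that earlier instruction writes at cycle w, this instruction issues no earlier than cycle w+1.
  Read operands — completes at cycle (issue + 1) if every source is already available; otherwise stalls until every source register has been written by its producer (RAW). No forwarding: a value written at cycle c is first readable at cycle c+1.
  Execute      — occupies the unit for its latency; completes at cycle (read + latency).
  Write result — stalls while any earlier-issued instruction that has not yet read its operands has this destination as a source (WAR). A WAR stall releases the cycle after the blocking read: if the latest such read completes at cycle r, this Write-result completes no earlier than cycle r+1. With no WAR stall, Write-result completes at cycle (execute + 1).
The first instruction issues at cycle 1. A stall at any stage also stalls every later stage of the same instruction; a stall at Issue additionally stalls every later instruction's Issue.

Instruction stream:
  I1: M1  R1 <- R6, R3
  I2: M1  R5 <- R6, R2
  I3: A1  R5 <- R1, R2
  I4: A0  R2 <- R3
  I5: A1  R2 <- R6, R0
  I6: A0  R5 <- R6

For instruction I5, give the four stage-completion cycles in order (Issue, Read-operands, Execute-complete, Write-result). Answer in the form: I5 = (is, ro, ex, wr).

I1: IS=1 RO=2 EX=7 WR=8
I2: IS=9 RO=10 EX=15 WR=16  [struct: M1 busy until I1 writes@8]
I3: IS=17 RO=18 EX=20 WR=21  [WAW R5: wait I2 write@16]
I4: IS=18 RO=19 EX=20 WR=21
I5: IS=22 RO=23 EX=25 WR=26  [WAW R2: wait I4 write@21]
I6: IS=23 RO=24 EX=25 WR=26

I5 = (22, 23, 25, 26)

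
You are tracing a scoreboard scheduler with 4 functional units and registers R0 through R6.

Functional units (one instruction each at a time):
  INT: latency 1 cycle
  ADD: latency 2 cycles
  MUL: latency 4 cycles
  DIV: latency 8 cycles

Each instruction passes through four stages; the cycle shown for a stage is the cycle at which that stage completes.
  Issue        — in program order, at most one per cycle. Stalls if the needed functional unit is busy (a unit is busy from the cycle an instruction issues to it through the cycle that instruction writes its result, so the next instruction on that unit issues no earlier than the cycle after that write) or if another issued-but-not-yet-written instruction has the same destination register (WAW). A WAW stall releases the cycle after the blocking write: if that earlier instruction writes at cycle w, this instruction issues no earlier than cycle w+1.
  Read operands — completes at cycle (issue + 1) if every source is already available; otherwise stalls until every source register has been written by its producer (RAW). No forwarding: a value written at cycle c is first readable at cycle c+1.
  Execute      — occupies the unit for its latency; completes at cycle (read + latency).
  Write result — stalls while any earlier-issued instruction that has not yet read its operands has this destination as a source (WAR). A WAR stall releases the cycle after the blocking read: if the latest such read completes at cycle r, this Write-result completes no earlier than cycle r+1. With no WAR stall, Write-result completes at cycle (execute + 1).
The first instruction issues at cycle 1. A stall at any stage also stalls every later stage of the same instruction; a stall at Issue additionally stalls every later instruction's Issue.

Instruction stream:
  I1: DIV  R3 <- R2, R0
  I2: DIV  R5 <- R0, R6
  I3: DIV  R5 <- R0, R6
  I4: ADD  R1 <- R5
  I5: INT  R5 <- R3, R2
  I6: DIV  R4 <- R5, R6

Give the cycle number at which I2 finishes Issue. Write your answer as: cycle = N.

c1: I1→DIV
c2: I1 RO
c10: I1 EX
c11: I1 WR R3
c12: I2→DIV
c13: I2 RO
c21: I2 EX
c22: I2 WR R5
c23: I3→DIV
c24: I3 RO | I4→ADD
c32: I3 EX
c33: I3 WR R5
c34: I4 RO | I5→INT
c35: I5 RO | I6→DIV
c36: I4 EX | I5 EX
c37: I4 WR R1 | I5 WR R5
c38: I6 RO
c46: I6 EX
c47: I6 WR R4

cycle = 12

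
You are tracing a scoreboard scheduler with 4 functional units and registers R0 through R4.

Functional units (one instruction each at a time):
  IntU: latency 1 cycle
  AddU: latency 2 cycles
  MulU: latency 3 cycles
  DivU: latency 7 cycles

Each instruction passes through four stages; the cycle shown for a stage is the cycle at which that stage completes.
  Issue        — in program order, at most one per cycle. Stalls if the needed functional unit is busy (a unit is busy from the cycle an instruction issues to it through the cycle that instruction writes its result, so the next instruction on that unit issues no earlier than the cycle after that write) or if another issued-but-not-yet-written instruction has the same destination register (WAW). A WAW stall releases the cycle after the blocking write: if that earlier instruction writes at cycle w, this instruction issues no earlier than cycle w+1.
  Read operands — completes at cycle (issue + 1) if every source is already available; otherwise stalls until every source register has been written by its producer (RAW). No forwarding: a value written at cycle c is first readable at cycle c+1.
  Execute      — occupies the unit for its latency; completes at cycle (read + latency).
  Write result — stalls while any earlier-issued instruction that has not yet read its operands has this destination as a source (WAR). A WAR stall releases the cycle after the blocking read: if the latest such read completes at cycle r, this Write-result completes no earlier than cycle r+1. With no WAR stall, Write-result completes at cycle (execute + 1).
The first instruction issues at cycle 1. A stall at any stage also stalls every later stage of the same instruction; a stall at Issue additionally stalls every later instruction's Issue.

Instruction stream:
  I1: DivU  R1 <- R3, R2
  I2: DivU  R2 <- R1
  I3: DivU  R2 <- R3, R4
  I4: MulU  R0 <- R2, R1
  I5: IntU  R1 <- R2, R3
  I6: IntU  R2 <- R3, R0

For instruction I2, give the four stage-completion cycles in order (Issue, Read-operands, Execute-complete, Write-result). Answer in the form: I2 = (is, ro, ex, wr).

c1: I1→DivU
c2: I1 RO
c9: I1 EX
c10: I1 WR R1
c11: I2→DivU
c12: I2 RO
c19: I2 EX
c20: I2 WR R2
c21: I3→DivU
c22: I3 RO | I4→MulU
c23: I5→IntU
c29: I3 EX
c30: I3 WR R2
c31: I4 RO | I5 RO
c32: I5 EX
c33: I5 WR R1
c34: I4 EX | I6→IntU
c35: I4 WR R0
c36: I6 RO
c37: I6 EX
c38: I6 WR R2

I2 = (11, 12, 19, 20)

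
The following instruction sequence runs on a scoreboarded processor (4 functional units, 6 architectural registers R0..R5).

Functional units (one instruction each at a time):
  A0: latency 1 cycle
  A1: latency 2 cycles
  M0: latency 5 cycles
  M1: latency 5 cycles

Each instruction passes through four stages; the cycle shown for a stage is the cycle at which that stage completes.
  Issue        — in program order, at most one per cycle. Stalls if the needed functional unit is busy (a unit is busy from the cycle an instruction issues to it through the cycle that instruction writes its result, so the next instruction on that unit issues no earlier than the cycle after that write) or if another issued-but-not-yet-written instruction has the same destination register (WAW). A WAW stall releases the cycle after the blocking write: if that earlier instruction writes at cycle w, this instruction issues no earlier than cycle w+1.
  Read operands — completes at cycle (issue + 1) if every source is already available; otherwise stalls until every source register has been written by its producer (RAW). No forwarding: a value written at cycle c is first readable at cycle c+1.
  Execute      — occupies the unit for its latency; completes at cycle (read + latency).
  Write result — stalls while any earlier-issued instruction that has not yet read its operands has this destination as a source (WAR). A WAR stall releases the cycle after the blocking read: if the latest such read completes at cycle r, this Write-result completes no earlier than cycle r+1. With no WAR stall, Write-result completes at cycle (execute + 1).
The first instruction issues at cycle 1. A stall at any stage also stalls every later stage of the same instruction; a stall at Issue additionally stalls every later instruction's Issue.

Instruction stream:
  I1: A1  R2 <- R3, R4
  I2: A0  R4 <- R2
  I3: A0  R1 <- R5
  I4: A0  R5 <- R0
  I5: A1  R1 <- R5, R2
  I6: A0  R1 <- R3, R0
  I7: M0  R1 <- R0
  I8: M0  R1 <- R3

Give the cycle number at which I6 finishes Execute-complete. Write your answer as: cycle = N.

cycle = 23

I1 -> (1, 2, 4, 5)
I2 -> (2, 6, 7, 8)  // RAW R2: wait I1 write@5
I3 -> (9, 10, 11, 12)  // struct: A0 busy until I2 writes@8
I4 -> (13, 14, 15, 16)  // struct: A0 busy until I3 writes@12
I5 -> (14, 17, 19, 20)  // RAW R5: wait I4 write@16
I6 -> (21, 22, 23, 24)  // WAW R1: wait I5 write@20
I7 -> (25, 26, 31, 32)  // WAW R1: wait I6 write@24
I8 -> (33, 34, 39, 40)  // struct: M0 busy until I7 writes@32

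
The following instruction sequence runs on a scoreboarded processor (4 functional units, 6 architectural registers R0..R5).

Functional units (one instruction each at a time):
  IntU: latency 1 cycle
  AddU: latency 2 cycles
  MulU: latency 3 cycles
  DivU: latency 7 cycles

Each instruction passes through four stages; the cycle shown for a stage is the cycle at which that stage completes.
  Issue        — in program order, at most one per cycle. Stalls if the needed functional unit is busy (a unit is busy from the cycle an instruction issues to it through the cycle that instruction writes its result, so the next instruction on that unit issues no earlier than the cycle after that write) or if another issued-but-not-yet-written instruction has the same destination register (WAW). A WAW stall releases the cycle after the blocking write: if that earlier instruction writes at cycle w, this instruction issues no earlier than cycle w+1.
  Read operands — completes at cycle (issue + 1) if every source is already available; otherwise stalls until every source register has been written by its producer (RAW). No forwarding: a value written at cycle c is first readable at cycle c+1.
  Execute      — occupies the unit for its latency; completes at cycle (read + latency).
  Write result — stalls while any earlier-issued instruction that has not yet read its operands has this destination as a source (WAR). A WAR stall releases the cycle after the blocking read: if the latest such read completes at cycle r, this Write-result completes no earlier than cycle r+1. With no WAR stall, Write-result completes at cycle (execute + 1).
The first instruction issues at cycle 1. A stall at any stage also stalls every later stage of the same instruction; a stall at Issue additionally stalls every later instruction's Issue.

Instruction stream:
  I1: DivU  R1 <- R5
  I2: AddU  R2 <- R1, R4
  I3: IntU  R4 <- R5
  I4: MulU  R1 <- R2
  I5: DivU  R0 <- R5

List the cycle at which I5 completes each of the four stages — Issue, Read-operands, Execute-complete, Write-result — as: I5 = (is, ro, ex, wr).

[1] I1→DivU
[2] I1 RO · I2→AddU
[3] I3→IntU
[4] I3 RO
[5] I3 EX
[9] I1 EX
[10] I1 WR R1
[11] I2 RO · I4→MulU
[12] I3 WR R4 · I5→DivU
[13] I2 EX · I5 RO
[14] I2 WR R2
[15] I4 RO
[18] I4 EX
[19] I4 WR R1
[20] I5 EX
[21] I5 WR R0

I5 = (12, 13, 20, 21)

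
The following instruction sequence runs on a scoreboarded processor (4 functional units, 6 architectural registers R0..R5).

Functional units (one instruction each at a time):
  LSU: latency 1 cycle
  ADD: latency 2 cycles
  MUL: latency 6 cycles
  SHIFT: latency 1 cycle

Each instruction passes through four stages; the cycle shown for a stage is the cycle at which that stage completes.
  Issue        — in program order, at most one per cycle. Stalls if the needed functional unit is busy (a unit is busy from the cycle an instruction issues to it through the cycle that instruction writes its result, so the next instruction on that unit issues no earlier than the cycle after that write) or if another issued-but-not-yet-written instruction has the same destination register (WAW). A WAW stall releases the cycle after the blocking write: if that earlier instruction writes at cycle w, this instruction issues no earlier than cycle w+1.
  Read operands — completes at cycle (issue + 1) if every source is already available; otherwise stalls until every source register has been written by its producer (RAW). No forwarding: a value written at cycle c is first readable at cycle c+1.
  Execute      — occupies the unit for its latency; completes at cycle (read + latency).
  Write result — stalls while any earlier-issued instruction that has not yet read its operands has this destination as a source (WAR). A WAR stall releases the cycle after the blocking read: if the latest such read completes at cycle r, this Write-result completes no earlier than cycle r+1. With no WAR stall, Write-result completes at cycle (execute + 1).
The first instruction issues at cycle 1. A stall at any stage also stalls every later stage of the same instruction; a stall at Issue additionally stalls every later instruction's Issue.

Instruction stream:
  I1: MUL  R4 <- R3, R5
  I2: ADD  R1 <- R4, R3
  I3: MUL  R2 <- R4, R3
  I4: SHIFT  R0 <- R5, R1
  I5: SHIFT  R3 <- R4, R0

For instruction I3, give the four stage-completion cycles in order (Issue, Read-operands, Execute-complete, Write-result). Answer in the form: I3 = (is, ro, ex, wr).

I3 = (10, 11, 17, 18)

c1: I1→MUL
c2: I1 RO, I2→ADD
c8: I1 EX
c9: I1 WR R4
c10: I2 RO, I3→MUL
c11: I3 RO, I4→SHIFT
c12: I2 EX
c13: I2 WR R1
c14: I4 RO
c15: I4 EX
c16: I4 WR R0
c17: I3 EX, I5→SHIFT
c18: I3 WR R2, I5 RO
c19: I5 EX
c20: I5 WR R3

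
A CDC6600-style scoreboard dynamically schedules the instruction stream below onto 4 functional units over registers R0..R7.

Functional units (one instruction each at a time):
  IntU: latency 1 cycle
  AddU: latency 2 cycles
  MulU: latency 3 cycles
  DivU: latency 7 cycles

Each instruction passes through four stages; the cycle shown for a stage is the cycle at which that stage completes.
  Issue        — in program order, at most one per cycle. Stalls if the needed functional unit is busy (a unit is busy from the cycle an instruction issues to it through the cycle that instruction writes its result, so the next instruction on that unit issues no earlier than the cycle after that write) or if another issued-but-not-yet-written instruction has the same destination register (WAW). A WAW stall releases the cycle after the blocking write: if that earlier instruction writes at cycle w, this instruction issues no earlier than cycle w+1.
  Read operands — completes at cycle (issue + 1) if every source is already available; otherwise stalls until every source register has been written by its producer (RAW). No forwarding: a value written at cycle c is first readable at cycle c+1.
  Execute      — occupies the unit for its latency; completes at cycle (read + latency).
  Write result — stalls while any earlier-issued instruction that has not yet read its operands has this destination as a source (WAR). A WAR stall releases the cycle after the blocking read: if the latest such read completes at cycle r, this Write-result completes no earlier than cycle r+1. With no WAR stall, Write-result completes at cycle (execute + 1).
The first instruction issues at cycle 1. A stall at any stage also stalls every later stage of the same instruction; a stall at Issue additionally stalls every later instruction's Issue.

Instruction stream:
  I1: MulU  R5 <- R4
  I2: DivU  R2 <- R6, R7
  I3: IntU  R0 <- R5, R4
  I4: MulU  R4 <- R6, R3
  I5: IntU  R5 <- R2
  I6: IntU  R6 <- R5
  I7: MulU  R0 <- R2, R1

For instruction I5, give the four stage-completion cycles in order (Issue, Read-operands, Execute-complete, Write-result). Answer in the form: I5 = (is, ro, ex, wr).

I5 = (10, 12, 13, 14)

  I1 | 1 | 2 | 5 | 6
  I2 | 2 | 3 | 10 | 11
  I3 | 3 | 7 | 8 | 9   RAW R5: wait I1 write@6
  I4 | 7 | 8 | 11 | 12   struct: MulU busy until I1 writes@6
  I5 | 10 | 12 | 13 | 14   struct: IntU busy until I3 writes@9 · RAW R2: wait I2 write@11
  I6 | 15 | 16 | 17 | 18   struct: IntU busy until I5 writes@14
  I7 | 16 | 17 | 20 | 21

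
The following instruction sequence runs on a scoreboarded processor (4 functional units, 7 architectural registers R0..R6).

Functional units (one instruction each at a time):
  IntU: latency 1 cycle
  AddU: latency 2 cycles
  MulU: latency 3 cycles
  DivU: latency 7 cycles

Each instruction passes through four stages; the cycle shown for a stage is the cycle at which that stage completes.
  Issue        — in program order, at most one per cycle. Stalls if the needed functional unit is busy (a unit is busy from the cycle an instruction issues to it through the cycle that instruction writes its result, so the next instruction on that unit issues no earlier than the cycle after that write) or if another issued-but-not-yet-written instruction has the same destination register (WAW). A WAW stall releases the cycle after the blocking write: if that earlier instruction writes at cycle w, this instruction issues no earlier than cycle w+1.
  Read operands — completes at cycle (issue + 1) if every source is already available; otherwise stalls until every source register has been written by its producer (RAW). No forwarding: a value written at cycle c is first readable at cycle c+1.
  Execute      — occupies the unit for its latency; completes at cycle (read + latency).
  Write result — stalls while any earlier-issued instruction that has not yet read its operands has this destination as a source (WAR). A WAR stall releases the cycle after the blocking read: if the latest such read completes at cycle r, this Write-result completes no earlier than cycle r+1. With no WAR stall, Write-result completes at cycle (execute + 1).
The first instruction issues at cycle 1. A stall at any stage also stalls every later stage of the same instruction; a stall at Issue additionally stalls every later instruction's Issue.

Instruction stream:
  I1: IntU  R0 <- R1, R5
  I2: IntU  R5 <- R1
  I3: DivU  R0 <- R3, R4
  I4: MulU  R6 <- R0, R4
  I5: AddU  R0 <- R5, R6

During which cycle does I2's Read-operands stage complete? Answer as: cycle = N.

t=1  I1 issues→IntU
t=2  I1 reads
t=3  I1 exec-done
t=4  I1 writes R0
t=5  I2 issues→IntU
t=6  I2 reads, I3 issues→DivU
t=7  I2 exec-done, I3 reads, I4 issues→MulU
t=8  I2 writes R5
t=14  I3 exec-done
t=15  I3 writes R0
t=16  I4 reads, I5 issues→AddU
t=19  I4 exec-done
t=20  I4 writes R6
t=21  I5 reads
t=23  I5 exec-done
t=24  I5 writes R0

cycle = 6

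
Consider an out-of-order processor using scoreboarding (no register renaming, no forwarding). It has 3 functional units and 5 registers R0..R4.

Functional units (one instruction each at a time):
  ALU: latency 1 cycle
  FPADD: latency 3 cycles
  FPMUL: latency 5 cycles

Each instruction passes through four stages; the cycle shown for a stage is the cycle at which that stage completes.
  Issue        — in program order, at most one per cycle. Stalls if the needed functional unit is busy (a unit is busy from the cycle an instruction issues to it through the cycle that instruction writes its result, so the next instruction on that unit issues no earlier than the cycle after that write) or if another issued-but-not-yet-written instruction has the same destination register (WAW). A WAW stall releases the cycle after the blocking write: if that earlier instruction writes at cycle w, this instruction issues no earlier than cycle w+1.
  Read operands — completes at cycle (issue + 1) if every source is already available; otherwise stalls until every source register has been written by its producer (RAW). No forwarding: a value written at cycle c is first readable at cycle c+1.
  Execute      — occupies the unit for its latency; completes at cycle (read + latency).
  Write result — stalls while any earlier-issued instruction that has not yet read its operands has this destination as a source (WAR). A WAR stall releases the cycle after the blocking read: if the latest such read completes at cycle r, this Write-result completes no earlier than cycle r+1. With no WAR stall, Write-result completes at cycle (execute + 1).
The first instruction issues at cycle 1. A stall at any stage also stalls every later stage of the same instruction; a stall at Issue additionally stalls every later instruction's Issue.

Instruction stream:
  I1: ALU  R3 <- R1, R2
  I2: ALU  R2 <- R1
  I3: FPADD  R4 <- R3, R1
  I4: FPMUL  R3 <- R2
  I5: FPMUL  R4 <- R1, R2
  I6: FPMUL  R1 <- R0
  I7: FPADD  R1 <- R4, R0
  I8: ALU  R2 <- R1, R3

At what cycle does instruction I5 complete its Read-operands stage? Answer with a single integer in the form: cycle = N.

I1 -> (1, 2, 3, 4)
I2 -> (5, 6, 7, 8)  // struct: ALU busy until I1 writes@4
I3 -> (6, 7, 10, 11)
I4 -> (7, 9, 14, 15)  // RAW R2: wait I2 write@8
I5 -> (16, 17, 22, 23)  // struct: FPMUL busy until I4 writes@15
I6 -> (24, 25, 30, 31)  // struct: FPMUL busy until I5 writes@23
I7 -> (32, 33, 36, 37)  // WAW R1: wait I6 write@31
I8 -> (33, 38, 39, 40)  // RAW R1: wait I7 write@37

cycle = 17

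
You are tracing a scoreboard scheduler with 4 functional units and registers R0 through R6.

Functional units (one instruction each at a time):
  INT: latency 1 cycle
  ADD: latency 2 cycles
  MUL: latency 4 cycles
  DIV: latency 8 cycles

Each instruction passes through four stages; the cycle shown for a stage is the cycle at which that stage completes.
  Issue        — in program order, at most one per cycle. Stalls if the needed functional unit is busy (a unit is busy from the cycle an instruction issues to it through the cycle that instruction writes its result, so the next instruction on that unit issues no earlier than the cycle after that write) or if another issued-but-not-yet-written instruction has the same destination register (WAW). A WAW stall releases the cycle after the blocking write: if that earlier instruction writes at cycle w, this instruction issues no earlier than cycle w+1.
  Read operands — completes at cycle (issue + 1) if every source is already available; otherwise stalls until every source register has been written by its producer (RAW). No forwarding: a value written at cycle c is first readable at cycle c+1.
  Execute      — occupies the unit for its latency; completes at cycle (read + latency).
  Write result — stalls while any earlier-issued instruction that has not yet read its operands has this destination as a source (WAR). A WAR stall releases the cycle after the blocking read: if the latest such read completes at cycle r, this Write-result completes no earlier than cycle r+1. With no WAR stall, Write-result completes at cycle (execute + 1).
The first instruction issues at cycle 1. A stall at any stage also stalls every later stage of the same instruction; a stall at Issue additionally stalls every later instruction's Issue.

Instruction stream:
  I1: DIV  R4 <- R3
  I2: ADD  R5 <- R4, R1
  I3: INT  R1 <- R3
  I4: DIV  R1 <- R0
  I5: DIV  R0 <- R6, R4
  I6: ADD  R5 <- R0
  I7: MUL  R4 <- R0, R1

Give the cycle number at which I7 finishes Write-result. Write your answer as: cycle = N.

cycle = 41

t=1  I1 issues→DIV
t=2  I1 reads | I2 issues→ADD
t=3  I3 issues→INT
t=4  I3 reads
t=5  I3 exec-done
t=10  I1 exec-done
t=11  I1 writes R4
t=12  I2 reads
t=13  I3 writes R1
t=14  I2 exec-done | I4 issues→DIV
t=15  I2 writes R5 | I4 reads
t=23  I4 exec-done
t=24  I4 writes R1
t=25  I5 issues→DIV
t=26  I5 reads | I6 issues→ADD
t=27  I7 issues→MUL
t=34  I5 exec-done
t=35  I5 writes R0
t=36  I6 reads | I7 reads
t=38  I6 exec-done
t=39  I6 writes R5
t=40  I7 exec-done
t=41  I7 writes R4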